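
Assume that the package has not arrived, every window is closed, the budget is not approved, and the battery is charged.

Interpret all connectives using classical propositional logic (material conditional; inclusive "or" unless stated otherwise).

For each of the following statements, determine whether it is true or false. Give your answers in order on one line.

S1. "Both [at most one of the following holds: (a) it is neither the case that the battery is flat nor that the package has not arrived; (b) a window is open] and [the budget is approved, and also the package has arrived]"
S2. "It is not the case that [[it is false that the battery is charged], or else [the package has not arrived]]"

Let P = "the battery is charged" (True), H = "the package has arrived" (False), W = "a window is open" (False), S = "the budget is approved" (False).

S1: This is ((not P nor not H) nand W) and (S and H).

not P = not True = False
not H = not False = True
not P nor not H = False nor True = False
(not P nor not H) nand W = False nand False = True
S and H = False and False = False
((not P nor not H) nand W) and (S and H) = True and False = False
So S1 is false.

S2: In symbols: not (not P or not H)

not P = not True = False
not H = not False = True
not P or not H = False or True = True
not (not P or not H) = not True = False
Hence S2 is false.

S1 False, S2 False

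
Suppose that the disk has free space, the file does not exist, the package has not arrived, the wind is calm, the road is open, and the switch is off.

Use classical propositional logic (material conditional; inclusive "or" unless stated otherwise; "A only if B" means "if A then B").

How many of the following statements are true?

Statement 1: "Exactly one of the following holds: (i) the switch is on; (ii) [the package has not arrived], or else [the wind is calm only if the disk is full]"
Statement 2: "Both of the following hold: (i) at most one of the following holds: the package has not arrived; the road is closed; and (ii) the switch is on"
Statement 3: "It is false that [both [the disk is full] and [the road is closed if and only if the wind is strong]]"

2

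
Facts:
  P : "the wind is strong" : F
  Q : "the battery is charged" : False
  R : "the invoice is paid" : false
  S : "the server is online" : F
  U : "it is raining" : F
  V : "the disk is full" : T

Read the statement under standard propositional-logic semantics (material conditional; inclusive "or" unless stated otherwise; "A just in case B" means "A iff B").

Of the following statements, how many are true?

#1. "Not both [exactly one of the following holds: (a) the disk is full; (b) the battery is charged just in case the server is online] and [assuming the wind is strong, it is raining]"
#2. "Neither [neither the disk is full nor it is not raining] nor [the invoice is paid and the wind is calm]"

#1: In symbols: (V ⊕ (Q ↔ S)) ↑ (P → U)

Q ↔ S = F ↔ F = T
V ⊕ (Q ↔ S) = T ⊕ T = F
P → U = F → F = T
(V ⊕ (Q ↔ S)) ↑ (P → U) = F ↑ T = T
Thus #1 is true.

#2: Formalization: (V ↓ ¬U) ↓ (R ∧ ¬P)

¬U = ¬F = T
V ↓ ¬U = T ↓ T = F
¬P = ¬F = T
R ∧ ¬P = F ∧ T = F
(V ↓ ¬U) ↓ (R ∧ ¬P) = F ↓ F = T
So #2 is true.

2 of the 2 statements are true.

2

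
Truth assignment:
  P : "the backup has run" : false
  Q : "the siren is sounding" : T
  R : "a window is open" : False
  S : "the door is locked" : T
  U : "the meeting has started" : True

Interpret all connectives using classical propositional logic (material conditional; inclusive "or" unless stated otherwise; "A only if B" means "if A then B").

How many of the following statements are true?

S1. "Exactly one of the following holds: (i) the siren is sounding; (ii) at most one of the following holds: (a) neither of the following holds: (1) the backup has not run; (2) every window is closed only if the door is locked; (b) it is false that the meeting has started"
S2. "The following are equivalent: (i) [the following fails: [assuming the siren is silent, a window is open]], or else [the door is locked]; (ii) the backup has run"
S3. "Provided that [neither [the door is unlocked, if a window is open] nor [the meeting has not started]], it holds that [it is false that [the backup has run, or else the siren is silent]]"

1

S1: This is Q ⊕ ((¬P ↓ (¬R → S)) ↑ ¬U).

¬P = ¬F = T
¬R = ¬F = T
¬R → S = T → T = T
¬P ↓ (¬R → S) = T ↓ T = F
¬U = ¬T = F
(¬P ↓ (¬R → S)) ↑ ¬U = F ↑ F = T
Q ⊕ ((¬P ↓ (¬R → S)) ↑ ¬U) = T ⊕ T = F
So S1 is false.

S2: This is (¬(¬Q → R) ∨ S) ↔ P.

¬Q = ¬T = F
¬Q → R = F → F = T
¬(¬Q → R) = ¬T = F
¬(¬Q → R) ∨ S = F ∨ T = T
(¬(¬Q → R) ∨ S) ↔ P = T ↔ F = F
Thus S2 is false.

S3: In symbols: ((R → ¬S) ↓ ¬U) → ¬(P ∨ ¬Q)

¬S = ¬T = F
R → ¬S = F → F = T
¬U = ¬T = F
(R → ¬S) ↓ ¬U = T ↓ F = F
¬Q = ¬T = F
P ∨ ¬Q = F ∨ F = F
¬(P ∨ ¬Q) = ¬F = T
((R → ¬S) ↓ ¬U) → ¬(P ∨ ¬Q) = F → T = T
So S3 is true.

Count: 1.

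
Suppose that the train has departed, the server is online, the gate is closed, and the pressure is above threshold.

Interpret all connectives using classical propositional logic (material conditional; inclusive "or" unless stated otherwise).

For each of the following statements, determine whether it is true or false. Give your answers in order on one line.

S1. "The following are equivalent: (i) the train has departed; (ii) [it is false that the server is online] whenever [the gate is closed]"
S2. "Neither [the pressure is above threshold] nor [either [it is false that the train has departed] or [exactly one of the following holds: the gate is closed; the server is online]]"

Let P = "the train has departed" (True), R = "the gate is open" (False), Q = "the server is online" (True), S = "the pressure is above threshold" (True).

S1: Parsed as P iff (not R -> not Q)

not R = not False = True
not Q = not True = False
not R -> not Q = True -> False = False
P iff (not R -> not Q) = True iff False = False
So S1 is false.

S2: In symbols: S nor (not P or (not R xor Q))

not P = not True = False
not R = not False = True
not R xor Q = True xor True = False
not P or (not R xor Q) = False or False = False
S nor (not P or (not R xor Q)) = True nor False = False
Thus S2 is false.

S1 F, S2 F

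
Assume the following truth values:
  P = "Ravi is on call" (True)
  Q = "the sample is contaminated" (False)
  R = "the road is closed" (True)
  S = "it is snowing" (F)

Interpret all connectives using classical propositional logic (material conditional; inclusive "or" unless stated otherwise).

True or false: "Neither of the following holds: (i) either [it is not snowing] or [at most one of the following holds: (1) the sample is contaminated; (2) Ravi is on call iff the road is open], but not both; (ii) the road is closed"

In symbols: (¬S ⊕ (Q ↑ (P ↔ ¬R))) ↓ R

¬S = ¬F = T
¬R = ¬T = F
P ↔ ¬R = T ↔ F = F
Q ↑ (P ↔ ¬R) = F ↑ F = T
¬S ⊕ (Q ↑ (P ↔ ¬R)) = T ⊕ T = F
(¬S ⊕ (Q ↑ (P ↔ ¬R))) ↓ R = F ↓ T = F

false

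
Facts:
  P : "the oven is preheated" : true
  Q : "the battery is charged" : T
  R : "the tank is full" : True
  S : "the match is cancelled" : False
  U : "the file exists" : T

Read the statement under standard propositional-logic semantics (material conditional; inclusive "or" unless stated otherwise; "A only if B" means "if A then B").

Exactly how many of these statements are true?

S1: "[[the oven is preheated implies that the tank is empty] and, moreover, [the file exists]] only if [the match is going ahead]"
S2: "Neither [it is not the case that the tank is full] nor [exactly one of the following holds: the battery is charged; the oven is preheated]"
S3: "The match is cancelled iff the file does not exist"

S1: In symbols: ((P -> not R) and U) -> not S

not R = not True = False
P -> not R = True -> False = False
(P -> not R) and U = False and True = False
not S = not False = True
((P -> not R) and U) -> not S = False -> True = True
Thus S1 is true.

S2: In symbols: not R nor (Q xor P)

not R = not True = False
Q xor P = True xor True = False
not R nor (Q xor P) = False nor False = True
Hence S2 is true.

S3: Formalization: S iff not U

not U = not True = False
S iff not U = False iff False = True
Hence S3 is true.

True statements: 3 (S1, S2, S3).

3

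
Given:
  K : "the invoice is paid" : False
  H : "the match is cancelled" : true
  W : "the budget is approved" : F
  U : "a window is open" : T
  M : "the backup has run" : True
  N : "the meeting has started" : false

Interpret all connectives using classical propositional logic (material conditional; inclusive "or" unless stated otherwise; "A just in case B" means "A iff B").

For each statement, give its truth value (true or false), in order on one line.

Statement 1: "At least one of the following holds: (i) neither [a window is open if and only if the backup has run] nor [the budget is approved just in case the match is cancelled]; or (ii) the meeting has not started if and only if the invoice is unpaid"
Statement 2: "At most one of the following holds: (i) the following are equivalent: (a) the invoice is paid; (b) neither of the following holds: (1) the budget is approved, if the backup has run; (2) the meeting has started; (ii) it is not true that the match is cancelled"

Statement 1 True / Statement 2 True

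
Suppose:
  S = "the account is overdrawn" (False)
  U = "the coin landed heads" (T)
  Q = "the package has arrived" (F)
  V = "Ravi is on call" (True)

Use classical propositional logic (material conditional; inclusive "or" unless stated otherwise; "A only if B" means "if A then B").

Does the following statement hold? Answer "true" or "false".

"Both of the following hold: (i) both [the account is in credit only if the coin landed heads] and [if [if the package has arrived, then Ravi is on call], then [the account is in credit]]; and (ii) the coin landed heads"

True

This is ((¬S → U) ∧ ((Q → V) → ¬S)) ∧ U.

¬S = ¬F = T
¬S → U = T → T = T
Q → V = F → T = T
¬S = ¬F = T
(Q → V) → ¬S = T → T = T
(¬S → U) ∧ ((Q → V) → ¬S) = T ∧ T = T
((¬S → U) ∧ ((Q → V) → ¬S)) ∧ U = T ∧ T = T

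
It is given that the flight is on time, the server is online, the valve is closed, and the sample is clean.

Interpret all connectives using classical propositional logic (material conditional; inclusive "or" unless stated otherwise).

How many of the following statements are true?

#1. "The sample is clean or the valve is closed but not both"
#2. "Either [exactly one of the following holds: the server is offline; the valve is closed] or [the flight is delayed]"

1

Let L = "the sample is contaminated" (False), G = "the valve is open" (False), D = "the server is online" (True), U = "the flight is delayed" (False).

#1: This is not L xor not G.

not L = not False = True
not G = not False = True
not L xor not G = True xor True = False
Thus #1 is false.

#2: Formalization: (not D xor not G) or U

not D = not True = False
not G = not False = True
not D xor not G = False xor True = True
(not D xor not G) or U = True or False = True
Thus #2 is true.

Count: 1.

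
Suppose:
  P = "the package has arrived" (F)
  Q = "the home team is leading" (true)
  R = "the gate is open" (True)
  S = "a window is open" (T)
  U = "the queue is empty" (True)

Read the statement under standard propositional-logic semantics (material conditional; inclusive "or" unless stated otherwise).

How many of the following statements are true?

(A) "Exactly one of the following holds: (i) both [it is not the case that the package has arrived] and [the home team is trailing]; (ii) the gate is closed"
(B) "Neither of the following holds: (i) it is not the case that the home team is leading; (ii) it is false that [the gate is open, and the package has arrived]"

0

(A): Parsed as (¬P ∧ ¬Q) ⊕ ¬R

¬P = ¬F = T
¬Q = ¬T = F
¬P ∧ ¬Q = T ∧ F = F
¬R = ¬T = F
(¬P ∧ ¬Q) ⊕ ¬R = F ⊕ F = F
Thus (A) is false.

(B): This is ¬Q ↓ ¬(R ∧ P).

¬Q = ¬T = F
R ∧ P = T ∧ F = F
¬(R ∧ P) = ¬F = T
¬Q ↓ ¬(R ∧ P) = F ↓ T = F
So (B) is false.

True statements: 0 (none).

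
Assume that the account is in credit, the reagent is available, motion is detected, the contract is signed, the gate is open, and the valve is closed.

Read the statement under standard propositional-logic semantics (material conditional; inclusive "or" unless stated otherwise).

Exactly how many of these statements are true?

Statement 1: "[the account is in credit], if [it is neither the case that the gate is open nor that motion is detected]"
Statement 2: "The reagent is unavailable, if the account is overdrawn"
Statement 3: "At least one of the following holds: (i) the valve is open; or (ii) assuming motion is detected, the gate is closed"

2

Let U = "the gate is open" (T), R = "motion is detected" (T), P = "the account is overdrawn" (F), Q = "the reagent is available" (T), V = "the valve is open" (F).

Statement 1: This is (U nor R) -> ~P.

U nor R = T nor T = F
~P = ~F = T
(U nor R) -> ~P = F -> T = T
Hence Statement 1 is true.

Statement 2: In symbols: P -> ~Q

~Q = ~T = F
P -> ~Q = F -> F = T
So Statement 2 is true.

Statement 3: Formalization: V | (R -> ~U)

~U = ~T = F
R -> ~U = T -> F = F
V | (R -> ~U) = F | F = F
So Statement 3 is false.

2 of the 3 statements are true.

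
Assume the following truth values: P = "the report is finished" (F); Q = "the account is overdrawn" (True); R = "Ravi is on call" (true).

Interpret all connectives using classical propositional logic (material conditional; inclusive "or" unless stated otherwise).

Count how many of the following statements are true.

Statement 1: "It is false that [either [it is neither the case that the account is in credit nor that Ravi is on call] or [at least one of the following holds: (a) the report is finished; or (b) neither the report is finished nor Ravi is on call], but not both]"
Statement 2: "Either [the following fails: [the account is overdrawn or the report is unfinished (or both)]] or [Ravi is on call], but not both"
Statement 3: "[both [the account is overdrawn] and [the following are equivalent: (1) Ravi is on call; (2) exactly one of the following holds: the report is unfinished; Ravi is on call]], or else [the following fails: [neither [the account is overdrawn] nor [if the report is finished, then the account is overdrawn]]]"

3

Statement 1: This is ~((~Q nor R) xor (P | (P nor R))).

~Q = ~T = F
~Q nor R = F nor T = F
P nor R = F nor T = F
P | (P nor R) = F | F = F
(~Q nor R) xor (P | (P nor R)) = F xor F = F
~((~Q nor R) xor (P | (P nor R))) = ~F = T
Thus Statement 1 is true.

Statement 2: Formalization: ~(Q | ~P) xor R

~P = ~F = T
Q | ~P = T | T = T
~(Q | ~P) = ~T = F
~(Q | ~P) xor R = F xor T = T
Hence Statement 2 is true.

Statement 3: This is (Q & (R <-> (~P xor R))) | ~(Q nor (P -> Q)).

~P = ~F = T
~P xor R = T xor T = F
R <-> (~P xor R) = T <-> F = F
Q & (R <-> (~P xor R)) = T & F = F
P -> Q = F -> T = T
Q nor (P -> Q) = T nor T = F
~(Q nor (P -> Q)) = ~F = T
(Q & (R <-> (~P xor R))) | ~(Q nor (P -> Q)) = F | T = T
Thus Statement 3 is true.

Count: 3.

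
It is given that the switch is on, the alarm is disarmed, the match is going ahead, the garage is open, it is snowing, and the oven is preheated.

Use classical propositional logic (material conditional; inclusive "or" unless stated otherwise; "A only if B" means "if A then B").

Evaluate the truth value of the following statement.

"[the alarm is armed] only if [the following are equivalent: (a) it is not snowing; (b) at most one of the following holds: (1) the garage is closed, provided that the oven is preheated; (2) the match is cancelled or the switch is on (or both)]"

Let M = "the alarm is armed" (False), P = "it is snowing" (True), L = "the oven is preheated" (True), U = "the garage is closed" (False), K = "the match is cancelled" (False), S = "the switch is on" (True).
This is M -> (not P iff ((L -> U) nand (K or S))).

not P = not True = False
L -> U = True -> False = False
K or S = False or True = True
(L -> U) nand (K or S) = False nand True = True
not P iff ((L -> U) nand (K or S)) = False iff True = False
M -> (not P iff ((L -> U) nand (K or S))) = False -> False = True

True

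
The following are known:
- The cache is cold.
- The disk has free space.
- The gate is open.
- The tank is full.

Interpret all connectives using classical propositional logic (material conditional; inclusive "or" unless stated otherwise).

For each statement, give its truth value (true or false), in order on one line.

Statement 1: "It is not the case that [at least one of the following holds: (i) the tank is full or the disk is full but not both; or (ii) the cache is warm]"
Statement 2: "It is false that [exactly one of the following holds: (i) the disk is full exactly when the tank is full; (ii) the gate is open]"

Let P = "the tank is full" (T), V = "the disk is full" (F), S = "the cache is warm" (F), H = "the gate is open" (T).

Statement 1: In symbols: ¬((P ⊕ V) ∨ S)

P ⊕ V = T ⊕ F = T
(P ⊕ V) ∨ S = T ∨ F = T
¬((P ⊕ V) ∨ S) = ¬T = F
Thus Statement 1 is false.

Statement 2: In symbols: ¬((V ↔ P) ⊕ H)

V ↔ P = F ↔ T = F
(V ↔ P) ⊕ H = F ⊕ T = T
¬((V ↔ P) ⊕ H) = ¬T = F
Thus Statement 2 is false.

Statement 1 F, Statement 2 F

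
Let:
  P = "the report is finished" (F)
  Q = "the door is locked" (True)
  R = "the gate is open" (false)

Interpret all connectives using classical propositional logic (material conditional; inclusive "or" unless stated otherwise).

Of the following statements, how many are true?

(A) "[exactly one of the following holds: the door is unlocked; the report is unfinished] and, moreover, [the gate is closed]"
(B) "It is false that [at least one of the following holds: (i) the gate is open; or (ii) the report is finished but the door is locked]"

2

(A): Formalization: (not Q xor not P) and not R

not Q = not True = False
not P = not False = True
not Q xor not P = False xor True = True
not R = not False = True
(not Q xor not P) and not R = True and True = True
Hence (A) is true.

(B): Formalization: not (R or (P and Q))

P and Q = False and True = False
R or (P and Q) = False or False = False
not (R or (P and Q)) = not False = True
So (B) is true.

2 of the 2 statements are true.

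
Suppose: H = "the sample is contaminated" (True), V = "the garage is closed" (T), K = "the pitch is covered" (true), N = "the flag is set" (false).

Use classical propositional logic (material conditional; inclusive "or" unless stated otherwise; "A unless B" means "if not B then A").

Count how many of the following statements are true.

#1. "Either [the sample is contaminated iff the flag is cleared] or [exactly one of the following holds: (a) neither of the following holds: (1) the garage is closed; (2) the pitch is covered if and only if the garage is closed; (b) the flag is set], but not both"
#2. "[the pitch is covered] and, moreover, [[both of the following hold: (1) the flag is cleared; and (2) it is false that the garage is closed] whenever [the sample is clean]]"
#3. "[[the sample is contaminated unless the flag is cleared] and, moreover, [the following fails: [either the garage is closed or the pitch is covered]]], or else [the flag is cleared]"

3

#1: In symbols: (H iff not N) xor ((V nor (K iff V)) xor N)

not N = not False = True
H iff not N = True iff True = True
K iff V = True iff True = True
V nor (K iff V) = True nor True = False
(V nor (K iff V)) xor N = False xor False = False
(H iff not N) xor ((V nor (K iff V)) xor N) = True xor False = True
Hence #1 is true.

#2: In symbols: K and (not H -> (not N and not V))

not H = not True = False
not N = not False = True
not V = not True = False
not N and not V = True and False = False
not H -> (not N and not V) = False -> False = True
K and (not H -> (not N and not V)) = True and True = True
Hence #2 is true.

#3: This is ((H or not N) and not (V or K)) or not N.

not N = not False = True
H or not N = True or True = True
V or K = True or True = True
not (V or K) = not True = False
(H or not N) and not (V or K) = True and False = False
not N = not False = True
((H or not N) and not (V or K)) or not N = False or True = True
Thus #3 is true.

3 of the 3 statements are true.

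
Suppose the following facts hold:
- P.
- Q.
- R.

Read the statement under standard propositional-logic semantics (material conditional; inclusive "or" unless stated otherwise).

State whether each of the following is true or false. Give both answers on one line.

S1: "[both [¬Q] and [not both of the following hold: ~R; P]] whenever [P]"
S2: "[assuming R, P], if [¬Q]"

S1 F, S2 T

S1: In symbols: P → (¬Q ∧ (¬R ↑ P))

¬Q = ¬T = F
¬R = ¬T = F
¬R ↑ P = F ↑ T = T
¬Q ∧ (¬R ↑ P) = F ∧ T = F
P → (¬Q ∧ (¬R ↑ P)) = T → F = F
Hence S1 is false.

S2: Parsed as ¬Q → (R → P)

¬Q = ¬T = F
R → P = T → T = T
¬Q → (R → P) = F → T = T
So S2 is true.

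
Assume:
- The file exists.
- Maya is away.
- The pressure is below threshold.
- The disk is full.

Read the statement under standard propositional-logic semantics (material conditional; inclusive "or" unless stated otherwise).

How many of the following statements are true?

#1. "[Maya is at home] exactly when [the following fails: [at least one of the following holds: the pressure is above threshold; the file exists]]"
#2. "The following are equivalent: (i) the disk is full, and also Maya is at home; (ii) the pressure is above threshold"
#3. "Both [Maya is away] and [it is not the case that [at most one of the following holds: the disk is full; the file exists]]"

Let N = "Maya is at home" (F), L = "the pressure is above threshold" (F), G = "the file exists" (T), H = "the disk is full" (T).

#1: Parsed as N ↔ ¬(L ∨ G)

L ∨ G = F ∨ T = T
¬(L ∨ G) = ¬T = F
N ↔ ¬(L ∨ G) = F ↔ F = T
Hence #1 is true.

#2: Parsed as (H ∧ N) ↔ L

H ∧ N = T ∧ F = F
(H ∧ N) ↔ L = F ↔ F = T
Thus #2 is true.

#3: Formalization: ¬N ∧ ¬(H ↑ G)

¬N = ¬F = T
H ↑ G = T ↑ T = F
¬(H ↑ G) = ¬F = T
¬N ∧ ¬(H ↑ G) = T ∧ T = T
So #3 is true.

True statements: 3.

3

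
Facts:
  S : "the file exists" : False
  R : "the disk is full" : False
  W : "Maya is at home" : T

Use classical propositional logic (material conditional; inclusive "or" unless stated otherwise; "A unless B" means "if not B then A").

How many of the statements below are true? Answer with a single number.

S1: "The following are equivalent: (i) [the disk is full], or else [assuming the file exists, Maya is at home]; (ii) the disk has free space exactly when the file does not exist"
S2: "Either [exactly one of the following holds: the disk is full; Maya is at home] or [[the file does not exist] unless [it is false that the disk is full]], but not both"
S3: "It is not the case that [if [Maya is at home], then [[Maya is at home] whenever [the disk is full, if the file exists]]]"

S1: Formalization: (R ∨ (S → W)) ↔ (¬R ↔ ¬S)

S → W = F → T = T
R ∨ (S → W) = F ∨ T = T
¬R = ¬F = T
¬S = ¬F = T
¬R ↔ ¬S = T ↔ T = T
(R ∨ (S → W)) ↔ (¬R ↔ ¬S) = T ↔ T = T
So S1 is true.

S2: Parsed as (R ⊕ W) ⊕ (¬S ∨ ¬R)

R ⊕ W = F ⊕ T = T
¬S = ¬F = T
¬R = ¬F = T
¬S ∨ ¬R = T ∨ T = T
(R ⊕ W) ⊕ (¬S ∨ ¬R) = T ⊕ T = F
Thus S2 is false.

S3: This is ¬(W → ((S → R) → W)).

S → R = F → F = T
(S → R) → W = T → T = T
W → ((S → R) → W) = T → T = T
¬(W → ((S → R) → W)) = ¬T = F
Thus S3 is false.

Count: 1.

1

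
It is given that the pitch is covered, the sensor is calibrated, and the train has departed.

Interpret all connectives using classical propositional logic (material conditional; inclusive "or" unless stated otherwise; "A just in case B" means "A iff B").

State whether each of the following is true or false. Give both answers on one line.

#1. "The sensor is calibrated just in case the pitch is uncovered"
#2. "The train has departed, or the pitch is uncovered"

#1 false; #2 true

Let G = "the sensor is calibrated" (True), W = "the pitch is covered" (True), M = "the train has departed" (True).

#1: Formalization: G iff not W

not W = not True = False
G iff not W = True iff False = False
So #1 is false.

#2: Formalization: M or not W

not W = not True = False
M or not W = True or False = True
So #2 is true.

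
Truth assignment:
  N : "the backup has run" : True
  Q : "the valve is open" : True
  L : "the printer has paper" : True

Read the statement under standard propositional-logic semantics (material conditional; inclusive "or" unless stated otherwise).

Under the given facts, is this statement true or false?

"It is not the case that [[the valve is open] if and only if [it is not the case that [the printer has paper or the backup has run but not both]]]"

Values: Q=True, L=True, N=True.
In symbols: not (Q iff not (L xor N))

L xor N = True xor True = False
not (L xor N) = not False = True
Q iff not (L xor N) = True iff True = True
not (Q iff not (L xor N)) = not True = False

false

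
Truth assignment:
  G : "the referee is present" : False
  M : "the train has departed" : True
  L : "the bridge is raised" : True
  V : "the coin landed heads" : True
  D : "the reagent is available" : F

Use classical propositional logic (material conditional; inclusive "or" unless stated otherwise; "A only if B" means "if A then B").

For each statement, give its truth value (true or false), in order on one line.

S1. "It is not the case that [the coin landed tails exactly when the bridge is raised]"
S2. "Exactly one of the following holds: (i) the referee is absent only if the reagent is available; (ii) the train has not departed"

S1: Parsed as ~(~V <-> L)

~V = ~T = F
~V <-> L = F <-> T = F
~(~V <-> L) = ~F = T
Hence S1 is true.

S2: Formalization: (~G -> D) xor ~M

~G = ~F = T
~G -> D = T -> F = F
~M = ~T = F
(~G -> D) xor ~M = F xor F = F
Hence S2 is false.

S1 true; S2 false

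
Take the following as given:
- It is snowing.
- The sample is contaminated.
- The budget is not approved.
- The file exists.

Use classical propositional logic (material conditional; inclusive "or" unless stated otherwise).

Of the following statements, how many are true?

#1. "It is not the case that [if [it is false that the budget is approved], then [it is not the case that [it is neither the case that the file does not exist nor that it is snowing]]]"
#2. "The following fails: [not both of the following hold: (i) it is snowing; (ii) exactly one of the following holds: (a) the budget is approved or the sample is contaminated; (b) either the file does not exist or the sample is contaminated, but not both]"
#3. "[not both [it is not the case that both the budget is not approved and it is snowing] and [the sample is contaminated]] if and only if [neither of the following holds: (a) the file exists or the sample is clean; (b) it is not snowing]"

0

Let R = "the budget is approved" (F), S = "the file exists" (T), P = "it is snowing" (T), Q = "the sample is contaminated" (T).

#1: In symbols: ¬(¬R → ¬(¬S ↓ P))

¬R = ¬F = T
¬S = ¬T = F
¬S ↓ P = F ↓ T = F
¬(¬S ↓ P) = ¬F = T
¬R → ¬(¬S ↓ P) = T → T = T
¬(¬R → ¬(¬S ↓ P)) = ¬T = F
So #1 is false.

#2: Formalization: ¬(P ↑ ((R ∨ Q) ⊕ (¬S ⊕ Q)))

R ∨ Q = F ∨ T = T
¬S = ¬T = F
¬S ⊕ Q = F ⊕ T = T
(R ∨ Q) ⊕ (¬S ⊕ Q) = T ⊕ T = F
P ↑ ((R ∨ Q) ⊕ (¬S ⊕ Q)) = T ↑ F = T
¬(P ↑ ((R ∨ Q) ⊕ (¬S ⊕ Q))) = ¬T = F
So #2 is false.

#3: Formalization: ((¬R ↑ P) ↑ Q) ↔ ((S ∨ ¬Q) ↓ ¬P)

¬R = ¬F = T
¬R ↑ P = T ↑ T = F
(¬R ↑ P) ↑ Q = F ↑ T = T
¬Q = ¬T = F
S ∨ ¬Q = T ∨ F = T
¬P = ¬T = F
(S ∨ ¬Q) ↓ ¬P = T ↓ F = F
((¬R ↑ P) ↑ Q) ↔ ((S ∨ ¬Q) ↓ ¬P) = T ↔ F = F
Hence #3 is false.

Count: 0.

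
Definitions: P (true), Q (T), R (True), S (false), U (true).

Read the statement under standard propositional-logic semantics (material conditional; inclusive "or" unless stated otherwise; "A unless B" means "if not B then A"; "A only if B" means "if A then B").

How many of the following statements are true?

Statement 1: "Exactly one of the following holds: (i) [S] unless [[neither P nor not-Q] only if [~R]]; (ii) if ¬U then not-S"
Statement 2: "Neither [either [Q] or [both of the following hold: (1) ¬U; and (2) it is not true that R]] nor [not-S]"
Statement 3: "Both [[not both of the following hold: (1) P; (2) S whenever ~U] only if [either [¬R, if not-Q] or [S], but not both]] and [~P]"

Statement 1: Formalization: (S | ((P nor ~Q) -> ~R)) xor (~U -> ~S)

~Q = ~T = F
P nor ~Q = T nor F = F
~R = ~T = F
(P nor ~Q) -> ~R = F -> F = T
S | ((P nor ~Q) -> ~R) = F | T = T
~U = ~T = F
~S = ~F = T
~U -> ~S = F -> T = T
(S | ((P nor ~Q) -> ~R)) xor (~U -> ~S) = T xor T = F
So Statement 1 is false.

Statement 2: Formalization: (Q | (~U & ~R)) nor ~S

~U = ~T = F
~R = ~T = F
~U & ~R = F & F = F
Q | (~U & ~R) = T | F = T
~S = ~F = T
(Q | (~U & ~R)) nor ~S = T nor T = F
So Statement 2 is false.

Statement 3: Parsed as ((P nand (~U -> S)) -> ((~Q -> ~R) xor S)) & ~P

~U = ~T = F
~U -> S = F -> F = T
P nand (~U -> S) = T nand T = F
~Q = ~T = F
~R = ~T = F
~Q -> ~R = F -> F = T
(~Q -> ~R) xor S = T xor F = T
(P nand (~U -> S)) -> ((~Q -> ~R) xor S) = F -> T = T
~P = ~T = F
((P nand (~U -> S)) -> ((~Q -> ~R) xor S)) & ~P = T & F = F
So Statement 3 is false.

0 of the 3 statements are true (none).

0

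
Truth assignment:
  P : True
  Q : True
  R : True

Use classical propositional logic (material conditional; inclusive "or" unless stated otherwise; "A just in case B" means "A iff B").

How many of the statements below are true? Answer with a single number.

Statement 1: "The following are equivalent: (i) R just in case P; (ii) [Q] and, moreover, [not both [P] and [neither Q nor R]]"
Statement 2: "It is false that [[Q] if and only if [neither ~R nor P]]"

2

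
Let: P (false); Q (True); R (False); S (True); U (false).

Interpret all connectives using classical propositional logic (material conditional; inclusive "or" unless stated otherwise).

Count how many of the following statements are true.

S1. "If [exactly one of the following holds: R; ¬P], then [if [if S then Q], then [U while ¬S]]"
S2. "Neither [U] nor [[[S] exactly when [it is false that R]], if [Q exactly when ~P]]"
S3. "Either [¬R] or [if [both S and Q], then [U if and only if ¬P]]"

S1: In symbols: (R xor not P) -> ((S -> Q) -> (U and not S))

not P = not False = True
R xor not P = False xor True = True
S -> Q = True -> True = True
not S = not True = False
U and not S = False and False = False
(S -> Q) -> (U and not S) = True -> False = False
(R xor not P) -> ((S -> Q) -> (U and not S)) = True -> False = False
So S1 is false.

S2: Parsed as U nor ((Q iff not P) -> (S iff not R))

not P = not False = True
Q iff not P = True iff True = True
not R = not False = True
S iff not R = True iff True = True
(Q iff not P) -> (S iff not R) = True -> True = True
U nor ((Q iff not P) -> (S iff not R)) = False nor True = False
Hence S2 is false.

S3: In symbols: not R or ((S and Q) -> (U iff not P))

not R = not False = True
S and Q = True and True = True
not P = not False = True
U iff not P = False iff True = False
(S and Q) -> (U iff not P) = True -> False = False
not R or ((S and Q) -> (U iff not P)) = True or False = True
Hence S3 is true.

Count: 1.

1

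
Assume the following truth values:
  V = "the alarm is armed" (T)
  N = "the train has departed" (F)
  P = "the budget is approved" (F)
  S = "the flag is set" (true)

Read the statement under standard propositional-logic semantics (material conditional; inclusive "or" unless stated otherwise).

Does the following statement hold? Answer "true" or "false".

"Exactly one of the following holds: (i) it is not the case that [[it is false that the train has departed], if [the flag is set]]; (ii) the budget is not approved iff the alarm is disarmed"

false

Parsed as ~(S -> ~N) xor (~P <-> ~V)

~N = ~F = T
S -> ~N = T -> T = T
~(S -> ~N) = ~T = F
~P = ~F = T
~V = ~T = F
~P <-> ~V = T <-> F = F
~(S -> ~N) xor (~P <-> ~V) = F xor F = F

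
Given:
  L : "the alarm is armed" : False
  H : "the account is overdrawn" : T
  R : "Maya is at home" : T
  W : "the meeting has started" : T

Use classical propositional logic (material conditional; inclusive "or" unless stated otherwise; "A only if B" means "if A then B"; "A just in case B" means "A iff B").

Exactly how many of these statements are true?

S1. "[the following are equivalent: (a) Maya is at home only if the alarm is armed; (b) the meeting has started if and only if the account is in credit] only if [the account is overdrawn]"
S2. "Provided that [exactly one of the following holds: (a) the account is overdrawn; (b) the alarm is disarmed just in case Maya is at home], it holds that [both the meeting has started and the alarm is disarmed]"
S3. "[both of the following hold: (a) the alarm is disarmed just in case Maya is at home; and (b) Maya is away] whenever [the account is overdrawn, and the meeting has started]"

2

S1: Parsed as ((R -> L) iff (W iff not H)) -> H

R -> L = True -> False = False
not H = not True = False
W iff not H = True iff False = False
(R -> L) iff (W iff not H) = False iff False = True
((R -> L) iff (W iff not H)) -> H = True -> True = True
Hence S1 is true.

S2: Formalization: (H xor (not L iff R)) -> (W and not L)

not L = not False = True
not L iff R = True iff True = True
H xor (not L iff R) = True xor True = False
not L = not False = True
W and not L = True and True = True
(H xor (not L iff R)) -> (W and not L) = False -> True = True
Thus S2 is true.

S3: In symbols: (H and W) -> ((not L iff R) and not R)

H and W = True and True = True
not L = not False = True
not L iff R = True iff True = True
not R = not True = False
(not L iff R) and not R = True and False = False
(H and W) -> ((not L iff R) and not R) = True -> False = False
Hence S3 is false.

Count: 2.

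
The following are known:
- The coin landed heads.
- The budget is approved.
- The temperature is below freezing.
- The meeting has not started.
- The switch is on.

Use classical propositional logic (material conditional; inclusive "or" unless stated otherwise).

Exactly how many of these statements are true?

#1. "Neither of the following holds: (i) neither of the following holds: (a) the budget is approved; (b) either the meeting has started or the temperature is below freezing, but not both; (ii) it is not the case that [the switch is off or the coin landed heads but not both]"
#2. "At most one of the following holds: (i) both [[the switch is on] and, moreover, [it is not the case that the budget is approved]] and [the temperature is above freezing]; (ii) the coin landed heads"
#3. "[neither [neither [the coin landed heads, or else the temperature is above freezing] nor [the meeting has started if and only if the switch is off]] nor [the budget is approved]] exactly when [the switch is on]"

2

Let Q = "the budget is approved" (True), S = "the meeting has started" (False), R = "the temperature is below freezing" (True), U = "the switch is on" (True), P = "the coin landed heads" (True).

#1: Parsed as (Q nor (S xor R)) nor not (not U xor P)

S xor R = False xor True = True
Q nor (S xor R) = True nor True = False
not U = not True = False
not U xor P = False xor True = True
not (not U xor P) = not True = False
(Q nor (S xor R)) nor not (not U xor P) = False nor False = True
So #1 is true.

#2: Parsed as ((U and not Q) and not R) nand P

not Q = not True = False
U and not Q = True and False = False
not R = not True = False
(U and not Q) and not R = False and False = False
((U and not Q) and not R) nand P = False nand True = True
So #2 is true.

#3: In symbols: (((P or not R) nor (S iff not U)) nor Q) iff U

not R = not True = False
P or not R = True or False = True
not U = not True = False
S iff not U = False iff False = True
(P or not R) nor (S iff not U) = True nor True = False
((P or not R) nor (S iff not U)) nor Q = False nor True = False
(((P or not R) nor (S iff not U)) nor Q) iff U = False iff True = False
So #3 is false.

Count: 2.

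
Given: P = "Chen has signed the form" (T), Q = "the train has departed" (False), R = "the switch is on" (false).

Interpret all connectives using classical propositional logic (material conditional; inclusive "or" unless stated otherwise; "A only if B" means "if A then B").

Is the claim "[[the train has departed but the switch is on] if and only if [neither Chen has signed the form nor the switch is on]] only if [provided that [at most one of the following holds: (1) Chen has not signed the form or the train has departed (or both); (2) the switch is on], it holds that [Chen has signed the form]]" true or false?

The statement is true.

Values: Q=False, R=False, P=True.
In symbols: ((Q and R) iff (P nor R)) -> (((not P or Q) nand R) -> P)

Q and R = False and False = False
P nor R = True nor False = False
(Q and R) iff (P nor R) = False iff False = True
not P = not True = False
not P or Q = False or False = False
(not P or Q) nand R = False nand False = True
((not P or Q) nand R) -> P = True -> True = True
((Q and R) iff (P nor R)) -> (((not P or Q) nand R) -> P) = True -> True = True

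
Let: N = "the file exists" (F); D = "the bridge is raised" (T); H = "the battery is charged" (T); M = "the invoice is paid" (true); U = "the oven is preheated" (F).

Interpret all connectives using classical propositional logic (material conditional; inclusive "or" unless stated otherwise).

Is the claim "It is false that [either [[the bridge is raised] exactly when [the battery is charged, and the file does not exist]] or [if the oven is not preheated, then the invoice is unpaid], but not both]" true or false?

Parsed as ¬((D ↔ (H ∧ ¬N)) ⊕ (¬U → ¬M))

¬N = ¬F = T
H ∧ ¬N = T ∧ T = T
D ↔ (H ∧ ¬N) = T ↔ T = T
¬U = ¬F = T
¬M = ¬T = F
¬U → ¬M = T → F = F
(D ↔ (H ∧ ¬N)) ⊕ (¬U → ¬M) = T ⊕ F = T
¬((D ↔ (H ∧ ¬N)) ⊕ (¬U → ¬M)) = ¬T = F

false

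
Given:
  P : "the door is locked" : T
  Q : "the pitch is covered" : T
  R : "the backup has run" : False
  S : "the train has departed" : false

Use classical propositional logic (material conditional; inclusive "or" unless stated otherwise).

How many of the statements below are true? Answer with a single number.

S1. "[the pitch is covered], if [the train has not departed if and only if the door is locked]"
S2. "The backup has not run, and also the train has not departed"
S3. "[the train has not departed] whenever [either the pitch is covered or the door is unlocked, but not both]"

S1: Parsed as (~S <-> P) -> Q

~S = ~F = T
~S <-> P = T <-> T = T
(~S <-> P) -> Q = T -> T = T
So S1 is true.

S2: Formalization: ~R & ~S

~R = ~F = T
~S = ~F = T
~R & ~S = T & T = T
Hence S2 is true.

S3: Parsed as (Q xor ~P) -> ~S

~P = ~T = F
Q xor ~P = T xor F = T
~S = ~F = T
(Q xor ~P) -> ~S = T -> T = T
Hence S3 is true.

Count: 3.

3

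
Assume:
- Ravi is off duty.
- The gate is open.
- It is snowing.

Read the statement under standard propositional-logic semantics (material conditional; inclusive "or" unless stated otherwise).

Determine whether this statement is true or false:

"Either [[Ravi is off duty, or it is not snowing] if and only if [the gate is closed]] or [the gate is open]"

Let P = "Ravi is on call" (F), R = "it is snowing" (T), Q = "the gate is open" (T).
In symbols: ((¬P ∨ ¬R) ↔ ¬Q) ∨ Q

¬P = ¬F = T
¬R = ¬T = F
¬P ∨ ¬R = T ∨ F = T
¬Q = ¬T = F
(¬P ∨ ¬R) ↔ ¬Q = T ↔ F = F
((¬P ∨ ¬R) ↔ ¬Q) ∨ Q = F ∨ T = T

The statement is true.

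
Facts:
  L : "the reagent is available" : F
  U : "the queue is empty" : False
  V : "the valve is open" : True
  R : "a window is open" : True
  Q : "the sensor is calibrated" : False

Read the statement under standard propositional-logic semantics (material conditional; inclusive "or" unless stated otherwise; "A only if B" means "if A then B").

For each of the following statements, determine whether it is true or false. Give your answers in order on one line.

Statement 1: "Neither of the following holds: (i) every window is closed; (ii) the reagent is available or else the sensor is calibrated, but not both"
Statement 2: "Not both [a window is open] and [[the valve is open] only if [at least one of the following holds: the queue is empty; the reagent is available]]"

Statement 1 T / Statement 2 T

Statement 1: In symbols: not R nor (L xor Q)

not R = not True = False
L xor Q = False xor False = False
not R nor (L xor Q) = False nor False = True
Thus Statement 1 is true.

Statement 2: This is R nand (V -> (U or L)).

U or L = False or False = False
V -> (U or L) = True -> False = False
R nand (V -> (U or L)) = True nand False = True
So Statement 2 is true.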